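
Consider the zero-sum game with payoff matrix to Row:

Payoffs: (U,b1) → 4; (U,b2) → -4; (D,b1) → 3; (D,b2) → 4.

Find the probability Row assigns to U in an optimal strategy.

1/9

Row minima: U → -4, D → 3; maximin = 3.
Column maxima: b1 → 4, b2 → 4; minimax = 4.
3 ≠ 4, so there is no saddle point; optimal play is mixed.
Let Row play U with probability p. Expected payoff against b1: 4p + 3(1−p) = p + 3; against b2: (-4)p + 4(1−p) = −8p + 4.
Setting these equal: p + 3 = −8p + 4 ⇒ 9p = 1 ⇒ p = 1/9, and the value is (1)·(1/9) + 3 = 28/9.
For Column: with q = P(b1), equating U's and D's payoffs gives 8q − 4 = −q + 4 ⇒ q = 8/9.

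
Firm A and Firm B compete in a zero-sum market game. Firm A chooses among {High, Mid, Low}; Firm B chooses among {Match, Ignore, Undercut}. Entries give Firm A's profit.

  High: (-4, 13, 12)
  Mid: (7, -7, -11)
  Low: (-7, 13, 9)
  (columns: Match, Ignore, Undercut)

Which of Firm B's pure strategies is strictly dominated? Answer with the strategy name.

Undercut holds Firm A's payoff strictly below Ignore in every row: 12 < 13, -11 < -7, 9 < 13.
So Ignore is strictly dominated for Firm B.

Ignore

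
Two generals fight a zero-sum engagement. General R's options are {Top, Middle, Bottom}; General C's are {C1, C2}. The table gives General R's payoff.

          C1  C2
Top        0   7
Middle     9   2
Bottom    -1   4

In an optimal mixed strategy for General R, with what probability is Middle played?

Row minima: Top → 0, Middle → 2, Bottom → -1; maximin = 2.
Column maxima: C1 → 9, C2 → 7; minimax = 7.
2 ≠ 7, so there is no saddle point; optimal play is mixed.
Bottom is strictly dominated by Top, so General R never plays it.
On the remaining 2×2 (Top, Middle vs C1, C2):
Let General R play Top with probability p. Expected payoff against C1: 0p + 9(1−p) = −9p + 9; against C2: 7p + 2(1−p) = 5p + 2.
Setting these equal: −9p + 9 = 5p + 2 ⇒ −14p = -7 ⇒ p = 1/2, and the value is (-9)·(1/2) + 9 = 9/2.
For General C: with q = P(C1), equating Top's and Middle's payoffs gives −7q + 7 = 7q + 2 ⇒ q = 5/14.

1/2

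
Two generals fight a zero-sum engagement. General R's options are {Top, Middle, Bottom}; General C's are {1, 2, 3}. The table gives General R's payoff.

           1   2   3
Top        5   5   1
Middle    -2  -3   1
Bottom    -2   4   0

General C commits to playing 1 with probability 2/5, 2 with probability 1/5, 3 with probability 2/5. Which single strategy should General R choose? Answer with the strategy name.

Expected payoff of Top: (2/5)·5 + (1/5)·5 + (2/5)·1 = 17/5.
Expected payoff of Middle: (2/5)·(-2) + (1/5)·(-3) + (2/5)·1 = -1.
Expected payoff of Bottom: (2/5)·(-2) + (1/5)·4 + (2/5)·0 = 0.
The largest is 17/5, so General R's best response is Top.

Top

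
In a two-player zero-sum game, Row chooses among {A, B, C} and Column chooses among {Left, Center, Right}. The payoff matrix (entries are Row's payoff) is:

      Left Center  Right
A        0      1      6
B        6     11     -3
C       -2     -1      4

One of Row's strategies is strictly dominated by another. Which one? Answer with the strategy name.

A gives a strictly higher payoff than C against every column: 0 > -2, 1 > -1, 6 > 4.
So C is strictly dominated and Row never plays it.

C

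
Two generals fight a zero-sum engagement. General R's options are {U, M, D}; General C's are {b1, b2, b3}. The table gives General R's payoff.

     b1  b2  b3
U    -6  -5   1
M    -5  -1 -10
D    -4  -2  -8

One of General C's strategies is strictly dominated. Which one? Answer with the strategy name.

b1 holds General R's payoff strictly below b2 in every row: -6 < -5, -5 < -1, -4 < -2.
So b2 is strictly dominated for General C.

b2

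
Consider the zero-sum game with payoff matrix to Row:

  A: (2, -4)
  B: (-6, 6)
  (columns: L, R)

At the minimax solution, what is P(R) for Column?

4/9

Row minima: A → -4, B → -6; maximin = -4.
Column maxima: L → 2, R → 6; minimax = 2.
-4 ≠ 2, so there is no saddle point; optimal play is mixed.
Let Row play A with probability p. Expected payoff against L: 2p + (-6)(1−p) = 8p − 6; against R: (-4)p + 6(1−p) = −10p + 6.
Setting these equal: 8p − 6 = −10p + 6 ⇒ 18p = 12 ⇒ p = 2/3, and the value is (8)·(2/3) − 6 = -2/3.
For Column: with q = P(L), equating A's and B's payoffs gives 6q − 4 = −12q + 6 ⇒ q = 5/9.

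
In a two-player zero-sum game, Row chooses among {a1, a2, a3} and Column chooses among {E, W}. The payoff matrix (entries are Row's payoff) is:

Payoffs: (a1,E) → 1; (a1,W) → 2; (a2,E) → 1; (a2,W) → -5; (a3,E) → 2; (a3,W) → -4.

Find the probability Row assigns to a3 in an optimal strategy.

1/7

Row minima: a1 → 1, a2 → -5, a3 → -4; maximin = 1.
Column maxima: E → 2, W → 2; minimax = 2.
1 ≠ 2, so there is no saddle point; optimal play is mixed.
a2 is strictly dominated by a3, so Row never plays it.
On the remaining 2×2 (a1, a3 vs E, W):
Let Row play a1 with probability p. Expected payoff against E: 1p + 2(1−p) = −p + 2; against W: 2p + (-4)(1−p) = 6p − 4.
Setting these equal: −p + 2 = 6p − 4 ⇒ −7p = -6 ⇒ p = 6/7, and the value is (-1)·(6/7) + 2 = 8/7.
For Column: with q = P(E), equating a1's and a3's payoffs gives −q + 2 = 6q − 4 ⇒ q = 6/7.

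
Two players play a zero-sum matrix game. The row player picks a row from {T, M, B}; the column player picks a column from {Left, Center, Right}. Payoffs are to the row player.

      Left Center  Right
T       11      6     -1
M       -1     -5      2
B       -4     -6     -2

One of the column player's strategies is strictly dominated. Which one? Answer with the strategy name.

Left

Center holds the row player's payoff strictly below Left in every row: 6 < 11, -5 < -1, -6 < -4.
So Left is strictly dominated for the column player.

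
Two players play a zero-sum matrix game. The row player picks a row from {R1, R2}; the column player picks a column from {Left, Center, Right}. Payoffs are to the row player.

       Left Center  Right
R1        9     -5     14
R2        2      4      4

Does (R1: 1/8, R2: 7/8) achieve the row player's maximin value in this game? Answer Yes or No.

Yes

Against Left this mix gives (1/8)·9 + (7/8)·2 = 23/8.
Against Center this mix gives (1/8)·(-5) + (7/8)·4 = 23/8.
Against Right this mix gives (1/8)·14 + (7/8)·4 = 21/4.
All of the column player's active replies (Left, Center) yield 23/8, and no column does worse for the row player. The mix makes the column player indifferent and guarantees 23/8, so it is optimal.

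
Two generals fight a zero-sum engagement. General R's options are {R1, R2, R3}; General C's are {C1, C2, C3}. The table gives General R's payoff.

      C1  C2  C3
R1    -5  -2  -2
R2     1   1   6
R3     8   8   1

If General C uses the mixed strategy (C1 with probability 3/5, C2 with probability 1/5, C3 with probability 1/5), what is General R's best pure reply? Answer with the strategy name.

R3

Expected payoff of R1: (3/5)·(-5) + (1/5)·(-2) + (1/5)·(-2) = -19/5.
Expected payoff of R2: (3/5)·1 + (1/5)·1 + (1/5)·6 = 2.
Expected payoff of R3: (3/5)·8 + (1/5)·8 + (1/5)·1 = 33/5.
The largest is 33/5, so General R's best response is R3.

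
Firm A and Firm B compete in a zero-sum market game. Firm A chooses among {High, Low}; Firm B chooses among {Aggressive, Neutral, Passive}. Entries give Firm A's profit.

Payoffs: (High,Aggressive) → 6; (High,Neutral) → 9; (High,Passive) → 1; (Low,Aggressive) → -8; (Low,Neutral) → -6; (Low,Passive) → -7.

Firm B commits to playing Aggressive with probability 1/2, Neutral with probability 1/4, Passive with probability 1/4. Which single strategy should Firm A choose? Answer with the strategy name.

High

Expected payoff of High: (1/2)·6 + (1/4)·9 + (1/4)·1 = 11/2.
Expected payoff of Low: (1/2)·(-8) + (1/4)·(-6) + (1/4)·(-7) = -29/4.
The largest is 11/2, so Firm A's best response is High.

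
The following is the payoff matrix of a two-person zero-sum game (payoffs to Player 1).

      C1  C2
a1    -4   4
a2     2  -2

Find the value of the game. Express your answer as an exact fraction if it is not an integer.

0

Row minima: a1 → -4, a2 → -2; maximin = -2.
Column maxima: C1 → 2, C2 → 4; minimax = 2.
-2 ≠ 2, so there is no saddle point; optimal play is mixed.
Let Player 1 play a1 with probability p. Expected payoff against C1: (-4)p + 2(1−p) = −6p + 2; against C2: 4p + (-2)(1−p) = 6p − 2.
Setting these equal: −6p + 2 = 6p − 2 ⇒ −12p = -4 ⇒ p = 1/3, and the value is (-6)·(1/3) + 2 = 0.
For Player 2: with q = P(C1), equating a1's and a2's payoffs gives −8q + 4 = 4q − 2 ⇒ q = 1/2.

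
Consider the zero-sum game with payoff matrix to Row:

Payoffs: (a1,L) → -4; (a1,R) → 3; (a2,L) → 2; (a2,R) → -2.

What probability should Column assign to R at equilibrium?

Row minima: a1 → -4, a2 → -2; maximin = -2.
Column maxima: L → 2, R → 3; minimax = 2.
-2 ≠ 2, so there is no saddle point; optimal play is mixed.
Let Row play a1 with probability p. Expected payoff against L: (-4)p + 2(1−p) = −6p + 2; against R: 3p + (-2)(1−p) = 5p − 2.
Setting these equal: −6p + 2 = 5p − 2 ⇒ −11p = -4 ⇒ p = 4/11, and the value is (-6)·(4/11) + 2 = -2/11.
For Column: with q = P(L), equating a1's and a2's payoffs gives −7q + 3 = 4q − 2 ⇒ q = 5/11.

6/11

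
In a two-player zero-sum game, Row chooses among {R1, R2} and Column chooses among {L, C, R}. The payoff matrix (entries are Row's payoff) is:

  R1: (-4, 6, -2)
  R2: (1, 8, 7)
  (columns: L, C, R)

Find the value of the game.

1

Row minima: R1 → -4, R2 → 1; maximin = 1.
Column maxima: L → 1, C → 8, R → 7; minimax = 1.
Since maximin = minimax = 1, there is a saddle point and the value is 1.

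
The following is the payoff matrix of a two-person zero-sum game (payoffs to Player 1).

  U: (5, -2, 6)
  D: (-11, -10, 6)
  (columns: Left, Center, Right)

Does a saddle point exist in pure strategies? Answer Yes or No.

Row minima: U → -2, D → -11; maximin = -2.
Column maxima: Left → 5, Center → -2, Right → 6; minimax = -2.
maximin = minimax = -2, so a saddle point exists.

Yes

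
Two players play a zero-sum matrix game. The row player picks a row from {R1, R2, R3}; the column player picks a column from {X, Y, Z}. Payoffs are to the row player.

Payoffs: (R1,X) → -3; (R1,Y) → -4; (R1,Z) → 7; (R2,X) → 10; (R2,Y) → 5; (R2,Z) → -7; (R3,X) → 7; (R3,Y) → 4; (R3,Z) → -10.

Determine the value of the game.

Row minima: R1 → -4, R2 → -7, R3 → -10; maximin = -4.
Column maxima: X → 10, Y → 5, Z → 7; minimax = 5.
-4 ≠ 5, so there is no saddle point; optimal play is mixed.
R3 is strictly dominated by R2, so the row player never plays it.
X is strictly dominated by Y (it gives the row player strictly more in every row), so the column player never plays it.
On the remaining 2×2 (R1, R2 vs Y, Z):
Let the row player play R1 with probability p. Expected payoff against Y: (-4)p + 5(1−p) = −9p + 5; against Z: 7p + (-7)(1−p) = 14p − 7.
Setting these equal: −9p + 5 = 14p − 7 ⇒ −23p = -12 ⇒ p = 12/23, and the value is (-9)·(12/23) + 5 = 7/23.
For the column player: with q = P(Y), equating R1's and R2's payoffs gives −11q + 7 = 12q − 7 ⇒ q = 14/23.

7/23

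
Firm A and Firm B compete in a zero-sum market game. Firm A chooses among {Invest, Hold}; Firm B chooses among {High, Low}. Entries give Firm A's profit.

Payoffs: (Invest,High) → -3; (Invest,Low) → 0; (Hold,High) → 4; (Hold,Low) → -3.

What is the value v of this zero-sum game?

Row minima: Invest → -3, Hold → -3; maximin = -3.
Column maxima: High → 4, Low → 0; minimax = 0.
-3 ≠ 0, so there is no saddle point; optimal play is mixed.
Let Firm A play Invest with probability p. Expected payoff against High: (-3)p + 4(1−p) = −7p + 4; against Low: 0p + (-3)(1−p) = 3p − 3.
Setting these equal: −7p + 4 = 3p − 3 ⇒ −10p = -7 ⇒ p = 7/10, and the value is (-7)·(7/10) + 4 = -9/10.
For Firm B: with q = P(High), equating Invest's and Hold's payoffs gives −3q = 7q − 3 ⇒ q = 3/10.

-9/10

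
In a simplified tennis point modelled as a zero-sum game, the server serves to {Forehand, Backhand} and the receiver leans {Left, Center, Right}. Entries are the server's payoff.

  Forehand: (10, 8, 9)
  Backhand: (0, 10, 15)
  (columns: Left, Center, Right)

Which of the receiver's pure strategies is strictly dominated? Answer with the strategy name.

Center holds the server's payoff strictly below Right in every row: 8 < 9, 10 < 15.
So Right is strictly dominated for the receiver.

Right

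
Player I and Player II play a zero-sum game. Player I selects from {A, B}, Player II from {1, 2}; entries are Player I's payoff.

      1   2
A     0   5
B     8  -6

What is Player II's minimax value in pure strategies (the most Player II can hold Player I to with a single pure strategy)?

Column maxima: 1 → 8, 2 → 5.
The smallest of these is 5.

5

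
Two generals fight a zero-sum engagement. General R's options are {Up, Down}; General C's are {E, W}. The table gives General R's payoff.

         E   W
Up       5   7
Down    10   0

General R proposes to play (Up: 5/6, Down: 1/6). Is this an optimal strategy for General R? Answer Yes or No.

Yes

Against E this mix gives (5/6)·5 + (1/6)·10 = 35/6.
Against W this mix gives (5/6)·7 + (1/6)·0 = 35/6.
All of General C's active replies (E, W) yield 35/6, and no column does worse for General R. The mix makes General C indifferent and guarantees 35/6, so it is optimal.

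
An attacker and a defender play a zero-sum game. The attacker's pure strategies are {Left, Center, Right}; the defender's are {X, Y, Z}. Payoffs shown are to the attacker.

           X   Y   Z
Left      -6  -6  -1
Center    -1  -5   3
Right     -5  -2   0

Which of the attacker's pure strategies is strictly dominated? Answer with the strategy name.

Center gives a strictly higher payoff than Left against every column: -1 > -6, -5 > -6, 3 > -1.
So Left is strictly dominated and the attacker never plays it.

Left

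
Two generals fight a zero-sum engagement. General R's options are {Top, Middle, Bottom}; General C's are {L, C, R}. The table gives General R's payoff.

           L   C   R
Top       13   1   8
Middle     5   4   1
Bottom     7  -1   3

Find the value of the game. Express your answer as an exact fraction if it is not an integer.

31/10

Row minima: Top → 1, Middle → 1, Bottom → -1; maximin = 1.
Column maxima: L → 13, C → 4, R → 8; minimax = 4.
1 ≠ 4, so there is no saddle point; optimal play is mixed.
Bottom is strictly dominated by Top, so General R never plays it.
L is strictly dominated by C (it gives General R strictly more in every row), so General C never plays it.
On the remaining 2×2 (Top, Middle vs C, R):
Let General R play Top with probability p. Expected payoff against C: 1p + 4(1−p) = −3p + 4; against R: 8p + 1(1−p) = 7p + 1.
Setting these equal: −3p + 4 = 7p + 1 ⇒ −10p = -3 ⇒ p = 3/10, and the value is (-3)·(3/10) + 4 = 31/10.
For General C: with q = P(C), equating Top's and Middle's payoffs gives −7q + 8 = 3q + 1 ⇒ q = 7/10.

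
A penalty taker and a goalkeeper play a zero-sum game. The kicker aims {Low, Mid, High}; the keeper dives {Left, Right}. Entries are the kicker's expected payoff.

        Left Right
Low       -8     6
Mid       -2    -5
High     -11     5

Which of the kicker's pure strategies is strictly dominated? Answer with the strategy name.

High

Low gives a strictly higher payoff than High against every column: -8 > -11, 6 > 5.
So High is strictly dominated and the kicker never plays it.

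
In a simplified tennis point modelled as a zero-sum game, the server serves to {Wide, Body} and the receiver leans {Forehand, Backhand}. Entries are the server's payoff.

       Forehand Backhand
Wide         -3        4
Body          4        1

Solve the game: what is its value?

Row minima: Wide → -3, Body → 1; maximin = 1.
Column maxima: Forehand → 4, Backhand → 4; minimax = 4.
1 ≠ 4, so there is no saddle point; optimal play is mixed.
Let the server play Wide with probability p. Expected payoff against Forehand: (-3)p + 4(1−p) = −7p + 4; against Backhand: 4p + 1(1−p) = 3p + 1.
Setting these equal: −7p + 4 = 3p + 1 ⇒ −10p = -3 ⇒ p = 3/10, and the value is (-7)·(3/10) + 4 = 19/10.
For the receiver: with q = P(Forehand), equating Wide's and Body's payoffs gives −7q + 4 = 3q + 1 ⇒ q = 3/10.

19/10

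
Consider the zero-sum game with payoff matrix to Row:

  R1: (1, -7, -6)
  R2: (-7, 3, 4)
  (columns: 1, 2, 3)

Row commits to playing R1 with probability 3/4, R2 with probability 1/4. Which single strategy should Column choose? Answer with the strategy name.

If Column plays 1, Row's expected payoff is (3/4)·1 + (1/4)·(-7) = -1.
If Column plays 2, Row's expected payoff is (3/4)·(-7) + (1/4)·3 = -9/2.
If Column plays 3, Row's expected payoff is (3/4)·(-6) + (1/4)·4 = -7/2.
Column minimizes Row's payoff; the smallest is -9/2, so the best response is 2.

2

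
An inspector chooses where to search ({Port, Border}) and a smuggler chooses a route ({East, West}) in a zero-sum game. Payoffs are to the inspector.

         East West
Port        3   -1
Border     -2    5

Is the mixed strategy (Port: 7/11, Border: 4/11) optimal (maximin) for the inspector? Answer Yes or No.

Against East this mix gives (7/11)·3 + (4/11)·(-2) = 13/11.
Against West this mix gives (7/11)·(-1) + (4/11)·5 = 13/11.
All of the smuggler's active replies (East, West) yield 13/11, and no column does worse for the inspector. The mix makes the smuggler indifferent and guarantees 13/11, so it is optimal.

Yes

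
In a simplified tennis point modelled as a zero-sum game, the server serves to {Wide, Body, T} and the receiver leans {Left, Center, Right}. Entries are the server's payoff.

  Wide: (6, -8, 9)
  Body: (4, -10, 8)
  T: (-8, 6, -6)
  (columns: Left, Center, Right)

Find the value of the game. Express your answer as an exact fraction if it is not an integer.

Row minima: Wide → -8, Body → -10, T → -8; maximin = -8.
Column maxima: Left → 6, Center → 6, Right → 9; minimax = 6.
-8 ≠ 6, so there is no saddle point; optimal play is mixed.
Body is strictly dominated by Wide, so the server never plays it.
Right is strictly dominated by Left (it gives the server strictly more in every row), so the receiver never plays it.
On the remaining 2×2 (Wide, T vs Left, Center):
Let the server play Wide with probability p. Expected payoff against Left: 6p + (-8)(1−p) = 14p − 8; against Center: (-8)p + 6(1−p) = −14p + 6.
Setting these equal: 14p − 8 = −14p + 6 ⇒ 28p = 14 ⇒ p = 1/2, and the value is (14)·(1/2) − 8 = -1.
For the receiver: with q = P(Left), equating Wide's and T's payoffs gives 14q − 8 = −14q + 6 ⇒ q = 1/2.

-1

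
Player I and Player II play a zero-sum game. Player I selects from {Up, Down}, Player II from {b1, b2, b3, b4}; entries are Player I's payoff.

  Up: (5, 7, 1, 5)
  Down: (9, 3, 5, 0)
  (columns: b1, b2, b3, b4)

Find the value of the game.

Row minima: Up → 1, Down → 0; maximin = 1.
Column maxima: b1 → 9, b2 → 7, b3 → 5, b4 → 5; minimax = 5.
1 ≠ 5, so there is no saddle point; optimal play is mixed.
b1 is strictly dominated by b3 (it gives Player I strictly more in every row), so Player II never plays it.
b2 is strictly dominated by b4 (it gives Player I strictly more in every row), so Player II never plays it.
On the remaining 2×2 (Up, Down vs b3, b4):
Let Player I play Up with probability p. Expected payoff against b3: 1p + 5(1−p) = −4p + 5; against b4: 5p + 0(1−p) = 5p.
Setting these equal: −4p + 5 = 5p ⇒ −9p = -5 ⇒ p = 5/9, and the value is (-4)·(5/9) + 5 = 25/9.
For Player II: with q = P(b3), equating Up's and Down's payoffs gives −4q + 5 = 5q ⇒ q = 5/9.

25/9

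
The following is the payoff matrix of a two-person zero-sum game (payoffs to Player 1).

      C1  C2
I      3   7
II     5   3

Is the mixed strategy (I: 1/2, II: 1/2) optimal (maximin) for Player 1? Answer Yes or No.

Against C1 this mix gives (1/2)·3 + (1/2)·5 = 4.
Against C2 this mix gives (1/2)·7 + (1/2)·3 = 5.
Player 2 will play C1, holding Player 1 to 4. Shifting weight toward the row that does better against C1 would raise this floor (the equalizing mix achieves 13/3 against both C1 and C2), so the proposed strategy is not optimal.

No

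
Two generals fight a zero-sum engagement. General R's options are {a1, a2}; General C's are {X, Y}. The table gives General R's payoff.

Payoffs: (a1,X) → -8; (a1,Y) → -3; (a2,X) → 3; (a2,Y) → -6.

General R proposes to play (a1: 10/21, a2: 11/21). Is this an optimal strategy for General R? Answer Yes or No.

No

Against X this mix gives (10/21)·(-8) + (11/21)·3 = -47/21.
Against Y this mix gives (10/21)·(-3) + (11/21)·(-6) = -32/7.
General C will play Y, holding General R to -32/7. Shifting weight toward the row that does better against Y would raise this floor (the equalizing mix achieves -57/14 against both Y and X), so the proposed strategy is not optimal.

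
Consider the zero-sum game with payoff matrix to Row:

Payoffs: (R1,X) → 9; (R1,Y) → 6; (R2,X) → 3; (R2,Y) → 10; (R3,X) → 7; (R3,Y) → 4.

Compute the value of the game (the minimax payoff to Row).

36/5

Row minima: R1 → 6, R2 → 3, R3 → 4; maximin = 6.
Column maxima: X → 9, Y → 10; minimax = 9.
6 ≠ 9, so there is no saddle point; optimal play is mixed.
R3 is strictly dominated by R1, so Row never plays it.
On the remaining 2×2 (R1, R2 vs X, Y):
Let Row play R1 with probability p. Expected payoff against X: 9p + 3(1−p) = 6p + 3; against Y: 6p + 10(1−p) = −4p + 10.
Setting these equal: 6p + 3 = −4p + 10 ⇒ 10p = 7 ⇒ p = 7/10, and the value is (6)·(7/10) + 3 = 36/5.
For Column: with q = P(X), equating R1's and R2's payoffs gives 3q + 6 = −7q + 10 ⇒ q = 2/5.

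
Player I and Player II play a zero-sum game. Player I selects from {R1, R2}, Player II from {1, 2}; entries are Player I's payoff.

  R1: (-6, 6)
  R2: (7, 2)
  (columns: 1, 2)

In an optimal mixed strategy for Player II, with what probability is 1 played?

4/17

Row minima: R1 → -6, R2 → 2; maximin = 2.
Column maxima: 1 → 7, 2 → 6; minimax = 6.
2 ≠ 6, so there is no saddle point; optimal play is mixed.
Let Player I play R1 with probability p. Expected payoff against 1: (-6)p + 7(1−p) = −13p + 7; against 2: 6p + 2(1−p) = 4p + 2.
Setting these equal: −13p + 7 = 4p + 2 ⇒ −17p = -5 ⇒ p = 5/17, and the value is (-13)·(5/17) + 7 = 54/17.
For Player II: with q = P(1), equating R1's and R2's payoffs gives −12q + 6 = 5q + 2 ⇒ q = 4/17.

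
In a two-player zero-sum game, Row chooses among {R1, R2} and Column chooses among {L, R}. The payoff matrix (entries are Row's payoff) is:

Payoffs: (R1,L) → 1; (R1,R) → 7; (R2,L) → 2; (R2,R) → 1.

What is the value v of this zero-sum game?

13/7

Row minima: R1 → 1, R2 → 1; maximin = 1.
Column maxima: L → 2, R → 7; minimax = 2.
1 ≠ 2, so there is no saddle point; optimal play is mixed.
Let Row play R1 with probability p. Expected payoff against L: 1p + 2(1−p) = −p + 2; against R: 7p + 1(1−p) = 6p + 1.
Setting these equal: −p + 2 = 6p + 1 ⇒ −7p = -1 ⇒ p = 1/7, and the value is (-1)·(1/7) + 2 = 13/7.
For Column: with q = P(L), equating R1's and R2's payoffs gives −6q + 7 = q + 1 ⇒ q = 6/7.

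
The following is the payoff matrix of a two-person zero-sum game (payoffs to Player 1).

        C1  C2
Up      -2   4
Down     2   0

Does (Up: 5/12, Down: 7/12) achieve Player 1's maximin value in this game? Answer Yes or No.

Against C1 this mix gives (5/12)·(-2) + (7/12)·2 = 1/3.
Against C2 this mix gives (5/12)·4 + (7/12)·0 = 5/3.
Player 2 will play C1, holding Player 1 to 1/3. Shifting weight toward the row that does better against C1 would raise this floor (the equalizing mix achieves 1 against both C1 and C2), so the proposed strategy is not optimal.

No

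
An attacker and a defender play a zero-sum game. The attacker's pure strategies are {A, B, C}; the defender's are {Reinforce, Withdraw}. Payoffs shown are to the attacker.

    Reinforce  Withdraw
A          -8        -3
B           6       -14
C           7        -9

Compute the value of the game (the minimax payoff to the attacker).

-31/7

Row minima: A → -8, B → -14, C → -9; maximin = -8.
Column maxima: Reinforce → 7, Withdraw → -3; minimax = -3.
-8 ≠ -3, so there is no saddle point; optimal play is mixed.
B is strictly dominated by C, so the attacker never plays it.
On the remaining 2×2 (A, C vs Reinforce, Withdraw):
Let the attacker play A with probability p. Expected payoff against Reinforce: (-8)p + 7(1−p) = −15p + 7; against Withdraw: (-3)p + (-9)(1−p) = 6p − 9.
Setting these equal: −15p + 7 = 6p − 9 ⇒ −21p = -16 ⇒ p = 16/21, and the value is (-15)·(16/21) + 7 = -31/7.
For the defender: with q = P(Reinforce), equating A's and C's payoffs gives −5q − 3 = 16q − 9 ⇒ q = 2/7.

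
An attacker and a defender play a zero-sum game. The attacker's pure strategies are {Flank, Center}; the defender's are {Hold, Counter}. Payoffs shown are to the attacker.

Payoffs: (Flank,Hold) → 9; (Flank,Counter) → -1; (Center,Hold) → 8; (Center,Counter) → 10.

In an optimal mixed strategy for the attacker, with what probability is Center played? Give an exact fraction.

5/6

Row minima: Flank → -1, Center → 8; maximin = 8.
Column maxima: Hold → 9, Counter → 10; minimax = 9.
8 ≠ 9, so there is no saddle point; optimal play is mixed.
Let the attacker play Flank with probability p. Expected payoff against Hold: 9p + 8(1−p) = p + 8; against Counter: (-1)p + 10(1−p) = −11p + 10.
Setting these equal: p + 8 = −11p + 10 ⇒ 12p = 2 ⇒ p = 1/6, and the value is (1)·(1/6) + 8 = 49/6.
For the defender: with q = P(Hold), equating Flank's and Center's payoffs gives 10q − 1 = −2q + 10 ⇒ q = 11/12.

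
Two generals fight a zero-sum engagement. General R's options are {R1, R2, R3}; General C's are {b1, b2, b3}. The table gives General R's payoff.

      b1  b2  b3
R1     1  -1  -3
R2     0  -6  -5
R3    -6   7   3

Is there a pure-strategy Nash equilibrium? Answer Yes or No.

Row minima: R1 → -3, R2 → -6, R3 → -6; maximin = -3.
Column maxima: b1 → 1, b2 → 7, b3 → 3; minimax = 1.
-3 ≠ 1, so no pure-strategy equilibrium exists.

No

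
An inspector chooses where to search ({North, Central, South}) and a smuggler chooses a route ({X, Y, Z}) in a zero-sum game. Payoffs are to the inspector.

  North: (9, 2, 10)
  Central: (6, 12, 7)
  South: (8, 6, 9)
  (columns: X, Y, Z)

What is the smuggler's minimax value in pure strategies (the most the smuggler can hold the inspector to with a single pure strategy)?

9

Column maxima: X → 9, Y → 12, Z → 10.
The smallest of these is 9.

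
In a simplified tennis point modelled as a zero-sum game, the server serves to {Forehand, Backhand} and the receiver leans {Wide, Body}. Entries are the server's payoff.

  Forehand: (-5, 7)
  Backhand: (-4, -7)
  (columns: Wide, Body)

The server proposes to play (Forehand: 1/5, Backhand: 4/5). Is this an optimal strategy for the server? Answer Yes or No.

Yes

Against Wide this mix gives (1/5)·(-5) + (4/5)·(-4) = -21/5.
Against Body this mix gives (1/5)·7 + (4/5)·(-7) = -21/5.
All of the receiver's active replies (Wide, Body) yield -21/5, and no column does worse for the server. The mix makes the receiver indifferent and guarantees -21/5, so it is optimal.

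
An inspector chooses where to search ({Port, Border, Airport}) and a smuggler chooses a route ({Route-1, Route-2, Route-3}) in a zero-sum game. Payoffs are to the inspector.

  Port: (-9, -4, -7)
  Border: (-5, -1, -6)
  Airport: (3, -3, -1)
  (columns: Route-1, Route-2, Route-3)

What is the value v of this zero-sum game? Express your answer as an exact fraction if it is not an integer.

-17/7

Row minima: Port → -9, Border → -6, Airport → -3; maximin = -3.
Column maxima: Route-1 → 3, Route-2 → -1, Route-3 → -1; minimax = -1.
-3 ≠ -1, so there is no saddle point; optimal play is mixed.
Port is strictly dominated by Border, so the inspector never plays it.
With Port eliminated, Route-1 is strictly dominated by Route-3 (it gives the inspector strictly more in every remaining row), so the smuggler never plays it.
On the remaining 2×2 (Border, Airport vs Route-2, Route-3):
Let the inspector play Border with probability p. Expected payoff against Route-2: (-1)p + (-3)(1−p) = 2p − 3; against Route-3: (-6)p + (-1)(1−p) = −5p − 1.
Setting these equal: 2p − 3 = −5p − 1 ⇒ 7p = 2 ⇒ p = 2/7, and the value is (2)·(2/7) − 3 = -17/7.
For the smuggler: with q = P(Route-2), equating Border's and Airport's payoffs gives 5q − 6 = −2q − 1 ⇒ q = 5/7.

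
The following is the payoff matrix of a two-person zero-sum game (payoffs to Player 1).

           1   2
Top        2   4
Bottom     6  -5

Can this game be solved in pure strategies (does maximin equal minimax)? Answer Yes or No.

Row minima: Top → 2, Bottom → -5; maximin = 2.
Column maxima: 1 → 6, 2 → 4; minimax = 4.
2 ≠ 4, so no pure-strategy equilibrium exists.

No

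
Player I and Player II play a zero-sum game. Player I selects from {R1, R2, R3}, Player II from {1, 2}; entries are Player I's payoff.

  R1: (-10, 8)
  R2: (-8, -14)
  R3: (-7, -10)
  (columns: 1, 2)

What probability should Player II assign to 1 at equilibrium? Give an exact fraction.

Row minima: R1 → -10, R2 → -14, R3 → -10; maximin = -10.
Column maxima: 1 → -7, 2 → 8; minimax = -7.
-10 ≠ -7, so there is no saddle point; optimal play is mixed.
R2 is strictly dominated by R3, so Player I never plays it.
On the remaining 2×2 (R1, R3 vs 1, 2):
Let Player I play R1 with probability p. Expected payoff against 1: (-10)p + (-7)(1−p) = −3p − 7; against 2: 8p + (-10)(1−p) = 18p − 10.
Setting these equal: −3p − 7 = 18p − 10 ⇒ −21p = -3 ⇒ p = 1/7, and the value is (-3)·(1/7) − 7 = -52/7.
For Player II: with q = P(1), equating R1's and R3's payoffs gives −18q + 8 = 3q − 10 ⇒ q = 6/7.

6/7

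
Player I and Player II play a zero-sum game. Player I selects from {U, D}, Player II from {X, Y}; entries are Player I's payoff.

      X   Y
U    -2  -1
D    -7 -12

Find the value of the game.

-2

Row minima: U → -2, D → -12; maximin = -2.
Column maxima: X → -2, Y → -1; minimax = -2.
Since maximin = minimax = -2, there is a saddle point and the value is -2.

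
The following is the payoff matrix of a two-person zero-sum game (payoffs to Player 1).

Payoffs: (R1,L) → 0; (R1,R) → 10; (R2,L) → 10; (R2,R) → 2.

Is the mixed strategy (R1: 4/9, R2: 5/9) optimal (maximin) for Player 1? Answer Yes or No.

Against L this mix gives (4/9)·0 + (5/9)·10 = 50/9.
Against R this mix gives (4/9)·10 + (5/9)·2 = 50/9.
All of Player 2's active replies (L, R) yield 50/9, and no column does worse for Player 1. The mix makes Player 2 indifferent and guarantees 50/9, so it is optimal.

Yes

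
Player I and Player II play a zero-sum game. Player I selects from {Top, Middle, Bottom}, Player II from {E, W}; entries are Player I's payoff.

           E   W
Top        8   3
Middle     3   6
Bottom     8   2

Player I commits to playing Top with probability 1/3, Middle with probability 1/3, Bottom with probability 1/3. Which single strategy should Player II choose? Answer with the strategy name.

If Player II plays E, Player I's expected payoff is (1/3)·8 + (1/3)·3 + (1/3)·8 = 19/3.
If Player II plays W, Player I's expected payoff is (1/3)·3 + (1/3)·6 + (1/3)·2 = 11/3.
Player II minimizes Player I's payoff; the smallest is 11/3, so the best response is W.

W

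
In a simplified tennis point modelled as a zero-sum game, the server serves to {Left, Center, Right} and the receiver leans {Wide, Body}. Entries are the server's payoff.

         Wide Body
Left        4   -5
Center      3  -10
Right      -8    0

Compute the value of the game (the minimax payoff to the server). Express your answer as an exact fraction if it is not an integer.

-40/17

Row minima: Left → -5, Center → -10, Right → -8; maximin = -5.
Column maxima: Wide → 4, Body → 0; minimax = 0.
-5 ≠ 0, so there is no saddle point; optimal play is mixed.
Center is strictly dominated by Left, so the server never plays it.
On the remaining 2×2 (Left, Right vs Wide, Body):
Let the server play Left with probability p. Expected payoff against Wide: 4p + (-8)(1−p) = 12p − 8; against Body: (-5)p + 0(1−p) = −5p.
Setting these equal: 12p − 8 = −5p ⇒ 17p = 8 ⇒ p = 8/17, and the value is (12)·(8/17) − 8 = -40/17.
For the receiver: with q = P(Wide), equating Left's and Right's payoffs gives 9q − 5 = −8q ⇒ q = 5/17.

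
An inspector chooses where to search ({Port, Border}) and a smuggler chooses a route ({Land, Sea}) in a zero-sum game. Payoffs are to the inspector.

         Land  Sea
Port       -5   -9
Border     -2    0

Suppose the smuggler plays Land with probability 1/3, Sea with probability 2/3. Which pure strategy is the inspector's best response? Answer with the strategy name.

Expected payoff of Port: (1/3)·(-5) + (2/3)·(-9) = -23/3.
Expected payoff of Border: (1/3)·(-2) + (2/3)·0 = -2/3.
The largest is -2/3, so the inspector's best response is Border.

Border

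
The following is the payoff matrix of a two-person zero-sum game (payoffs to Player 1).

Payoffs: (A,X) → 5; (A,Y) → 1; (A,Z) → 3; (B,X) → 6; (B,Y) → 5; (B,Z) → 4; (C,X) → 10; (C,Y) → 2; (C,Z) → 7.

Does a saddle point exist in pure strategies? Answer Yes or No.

No

Row minima: A → 1, B → 4, C → 2; maximin = 4.
Column maxima: X → 10, Y → 5, Z → 7; minimax = 5.
4 ≠ 5, so no pure-strategy equilibrium exists.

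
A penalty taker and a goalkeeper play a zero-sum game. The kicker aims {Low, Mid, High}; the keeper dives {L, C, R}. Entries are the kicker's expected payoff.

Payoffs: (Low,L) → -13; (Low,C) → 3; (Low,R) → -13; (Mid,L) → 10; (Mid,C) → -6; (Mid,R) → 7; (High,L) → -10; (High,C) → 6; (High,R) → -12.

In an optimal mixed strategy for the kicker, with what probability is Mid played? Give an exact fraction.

18/31

Row minima: Low → -13, Mid → -6, High → -12; maximin = -6.
Column maxima: L → 10, C → 6, R → 7; minimax = 6.
-6 ≠ 6, so there is no saddle point; optimal play is mixed.
Low is strictly dominated by High, so the kicker never plays it.
With Low eliminated, L is strictly dominated by R (it gives the kicker strictly more in every remaining row), so the keeper never plays it.
On the remaining 2×2 (Mid, High vs C, R):
Let the kicker play Mid with probability p. Expected payoff against C: (-6)p + 6(1−p) = −12p + 6; against R: 7p + (-12)(1−p) = 19p − 12.
Setting these equal: −12p + 6 = 19p − 12 ⇒ −31p = -18 ⇒ p = 18/31, and the value is (-12)·(18/31) + 6 = -30/31.
For the keeper: with q = P(C), equating Mid's and High's payoffs gives −13q + 7 = 18q − 12 ⇒ q = 19/31.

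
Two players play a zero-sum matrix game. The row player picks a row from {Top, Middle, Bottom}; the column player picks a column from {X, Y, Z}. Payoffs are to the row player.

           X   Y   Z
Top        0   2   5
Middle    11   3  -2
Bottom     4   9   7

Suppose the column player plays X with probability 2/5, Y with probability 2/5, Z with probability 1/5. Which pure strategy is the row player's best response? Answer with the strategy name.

Expected payoff of Top: (2/5)·0 + (2/5)·2 + (1/5)·5 = 9/5.
Expected payoff of Middle: (2/5)·11 + (2/5)·3 + (1/5)·(-2) = 26/5.
Expected payoff of Bottom: (2/5)·4 + (2/5)·9 + (1/5)·7 = 33/5.
The largest is 33/5, so the row player's best response is Bottom.

Bottom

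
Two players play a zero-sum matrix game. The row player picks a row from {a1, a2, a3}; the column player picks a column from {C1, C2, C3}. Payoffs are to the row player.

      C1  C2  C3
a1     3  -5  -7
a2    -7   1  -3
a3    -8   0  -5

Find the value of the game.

Row minima: a1 → -7, a2 → -7, a3 → -8; maximin = -7.
Column maxima: C1 → 3, C2 → 1, C3 → -3; minimax = -3.
-7 ≠ -3, so there is no saddle point; optimal play is mixed.
a3 is strictly dominated by a2, so the row player never plays it.
C2 is strictly dominated by C3 (it gives the row player strictly more in every row), so the column player never plays it.
On the remaining 2×2 (a1, a2 vs C1, C3):
Let the row player play a1 with probability p. Expected payoff against C1: 3p + (-7)(1−p) = 10p − 7; against C3: (-7)p + (-3)(1−p) = −4p − 3.
Setting these equal: 10p − 7 = −4p − 3 ⇒ 14p = 4 ⇒ p = 2/7, and the value is (10)·(2/7) − 7 = -29/7.
For the column player: with q = P(C1), equating a1's and a2's payoffs gives 10q − 7 = −4q − 3 ⇒ q = 2/7.

-29/7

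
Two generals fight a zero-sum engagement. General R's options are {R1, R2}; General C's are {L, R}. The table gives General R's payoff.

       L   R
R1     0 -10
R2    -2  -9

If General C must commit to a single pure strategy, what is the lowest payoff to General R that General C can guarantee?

Column maxima: L → 0, R → -9.
The smallest of these is -9.

-9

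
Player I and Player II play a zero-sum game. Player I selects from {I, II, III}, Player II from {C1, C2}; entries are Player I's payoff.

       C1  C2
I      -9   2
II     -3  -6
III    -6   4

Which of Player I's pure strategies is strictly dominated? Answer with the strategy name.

III gives a strictly higher payoff than I against every column: -6 > -9, 4 > 2.
So I is strictly dominated and Player I never plays it.

I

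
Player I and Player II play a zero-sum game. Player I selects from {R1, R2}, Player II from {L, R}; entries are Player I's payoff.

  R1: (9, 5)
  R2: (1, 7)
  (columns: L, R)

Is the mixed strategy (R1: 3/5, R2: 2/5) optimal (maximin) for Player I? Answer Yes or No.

Against L this mix gives (3/5)·9 + (2/5)·1 = 29/5.
Against R this mix gives (3/5)·5 + (2/5)·7 = 29/5.
All of Player II's active replies (L, R) yield 29/5, and no column does worse for Player I. The mix makes Player II indifferent and guarantees 29/5, so it is optimal.

Yes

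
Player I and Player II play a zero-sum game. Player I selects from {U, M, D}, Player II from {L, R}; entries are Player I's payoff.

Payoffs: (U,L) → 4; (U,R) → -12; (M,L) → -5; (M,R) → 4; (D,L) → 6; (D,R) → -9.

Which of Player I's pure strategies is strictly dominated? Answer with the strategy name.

U

D gives a strictly higher payoff than U against every column: 6 > 4, -9 > -12.
So U is strictly dominated and Player I never plays it.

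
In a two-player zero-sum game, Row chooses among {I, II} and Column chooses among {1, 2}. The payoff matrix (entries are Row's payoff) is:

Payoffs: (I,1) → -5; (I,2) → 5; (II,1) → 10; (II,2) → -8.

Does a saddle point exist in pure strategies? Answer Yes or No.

Row minima: I → -5, II → -8; maximin = -5.
Column maxima: 1 → 10, 2 → 5; minimax = 5.
-5 ≠ 5, so no pure-strategy equilibrium exists.

No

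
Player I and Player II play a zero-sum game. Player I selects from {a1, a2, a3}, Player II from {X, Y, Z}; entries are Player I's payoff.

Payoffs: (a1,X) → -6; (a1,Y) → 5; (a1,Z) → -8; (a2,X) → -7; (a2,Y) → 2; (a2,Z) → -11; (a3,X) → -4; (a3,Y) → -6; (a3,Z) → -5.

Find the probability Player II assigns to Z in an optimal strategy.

11/14

Row minima: a1 → -8, a2 → -11, a3 → -6; maximin = -6.
Column maxima: X → -4, Y → 5, Z → -5; minimax = -5.
-6 ≠ -5, so there is no saddle point; optimal play is mixed.
a2 is strictly dominated by a1, so Player I never plays it.
X is strictly dominated by Z (it gives Player I strictly more in every row), so Player II never plays it.
On the remaining 2×2 (a1, a3 vs Y, Z):
Let Player I play a1 with probability p. Expected payoff against Y: 5p + (-6)(1−p) = 11p − 6; against Z: (-8)p + (-5)(1−p) = −3p − 5.
Setting these equal: 11p − 6 = −3p − 5 ⇒ 14p = 1 ⇒ p = 1/14, and the value is (11)·(1/14) − 6 = -73/14.
For Player II: with q = P(Y), equating a1's and a3's payoffs gives 13q − 8 = −q − 5 ⇒ q = 3/14.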